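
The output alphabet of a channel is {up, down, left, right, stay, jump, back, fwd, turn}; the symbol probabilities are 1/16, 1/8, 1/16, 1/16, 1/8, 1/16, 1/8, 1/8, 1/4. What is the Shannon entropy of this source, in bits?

Each probability is a power of 1/2, so log₂(1/p) is an integer.
H = Σ p·log₂(1/p) = 1/16·4 + 1/8·3 + 1/16·4 + 1/16·4 + 1/8·3 + 1/16·4 + 1/8·3 + 1/8·3 + 1/4·2 = 3 bits.

3 bits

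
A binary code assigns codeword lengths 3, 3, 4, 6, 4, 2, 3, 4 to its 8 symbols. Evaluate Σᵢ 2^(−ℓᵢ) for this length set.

With common denominator 2^6 = 64: Σ 2^(−ℓᵢ) = 8/64 + 8/64 + 4/64 + 1/64 + 4/64 + 16/64 + 8/64 + 4/64 = 53/64 = 0.828125.

0.828125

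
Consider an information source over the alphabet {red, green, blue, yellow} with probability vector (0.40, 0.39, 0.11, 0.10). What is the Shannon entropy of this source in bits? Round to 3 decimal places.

1.741 bits

H = −Σ pᵢ log₂ pᵢ.
−0.40·log₂(0.40) = 0.5288
−0.39·log₂(0.39) = 0.5298
−0.11·log₂(0.11) = 0.3503
−0.10·log₂(0.10) = 0.3322
Sum ≈ 1.7410 → 1.741 bits.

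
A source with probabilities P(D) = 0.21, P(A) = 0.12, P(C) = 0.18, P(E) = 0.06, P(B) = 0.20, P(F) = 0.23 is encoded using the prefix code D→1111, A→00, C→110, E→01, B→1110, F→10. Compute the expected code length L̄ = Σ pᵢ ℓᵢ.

3 bits/symbol

L̄ = Σ pᵢ·ℓᵢ = 0.21·4 + 0.12·2 + 0.18·3 + 0.06·2 + 0.20·4 + 0.23·2 = 3 bits/symbol.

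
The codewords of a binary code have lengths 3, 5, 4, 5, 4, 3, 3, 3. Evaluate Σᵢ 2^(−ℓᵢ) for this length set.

0.6875

With common denominator 2^5 = 32: Σ 2^(−ℓᵢ) = 4/32 + 1/32 + 2/32 + 1/32 + 2/32 + 4/32 + 4/32 + 4/32 = 22/32 = 0.6875.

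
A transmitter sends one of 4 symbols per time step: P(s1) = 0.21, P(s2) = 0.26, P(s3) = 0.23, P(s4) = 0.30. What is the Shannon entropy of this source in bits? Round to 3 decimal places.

1.987 bits

H = −Σ pᵢ log₂ pᵢ.
−0.21·log₂(0.21) = 0.4728
−0.26·log₂(0.26) = 0.5053
−0.23·log₂(0.23) = 0.4877
−0.30·log₂(0.30) = 0.5211
Sum ≈ 1.9869 → 1.987 bits.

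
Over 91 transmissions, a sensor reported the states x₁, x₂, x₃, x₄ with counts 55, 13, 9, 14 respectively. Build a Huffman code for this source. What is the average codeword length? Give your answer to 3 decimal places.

1.637 bits/symbol

Probabilities are the counts divided by 91.
Repeatedly combine the two least-probable nodes; the expected code length is the sum of the merged weights.
merge 9/91 + 1/7 → 22/91
merge 2/13 + 22/91 → 36/91
merge 36/91 + 55/91 → 1
L = 22/91 + 36/91 + 1 = 149/91 ≈ 1.637 bits/symbol.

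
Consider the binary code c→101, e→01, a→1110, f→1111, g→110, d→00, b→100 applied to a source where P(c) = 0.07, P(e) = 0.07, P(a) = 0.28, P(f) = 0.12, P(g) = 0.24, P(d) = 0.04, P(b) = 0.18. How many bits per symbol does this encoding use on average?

3.29 bits/symbol

L̄ = Σ pᵢ·ℓᵢ = 0.07·3 + 0.07·2 + 0.28·4 + 0.12·4 + 0.24·3 + 0.04·2 + 0.18·3 = 3.29 bits/symbol.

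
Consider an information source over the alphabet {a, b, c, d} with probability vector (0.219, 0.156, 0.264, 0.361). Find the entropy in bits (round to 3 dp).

H = −Σ pᵢ log₂ pᵢ.
−0.219·log₂(0.219) = 0.4798
−0.156·log₂(0.156) = 0.4181
−0.264·log₂(0.264) = 0.5072
−0.361·log₂(0.361) = 0.5306
Sum ≈ 1.9359 → 1.936 bits.

1.936 bits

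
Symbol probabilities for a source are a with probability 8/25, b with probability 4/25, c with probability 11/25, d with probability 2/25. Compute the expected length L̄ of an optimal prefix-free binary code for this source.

Repeatedly combine the two least-probable nodes; the expected code length is the sum of the merged weights.
merge 2/25 + 4/25 → 6/25
merge 6/25 + 8/25 → 14/25
merge 11/25 + 14/25 → 1
L = 6/25 + 14/25 + 1 = 9/5 = 1.8 bits/symbol.

1.8 bits/symbol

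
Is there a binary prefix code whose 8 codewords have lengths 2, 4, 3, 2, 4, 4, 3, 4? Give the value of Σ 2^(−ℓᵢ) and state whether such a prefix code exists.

With common denominator 2^4 = 16: Σ 2^(−ℓᵢ) = 4/16 + 1/16 + 2/16 + 4/16 + 1/16 + 1/16 + 2/16 + 1/16 = 16/16 = 1.
Kraft's inequality requires Σ ≤ 1; here Σ = 1 ≤ 1, so such a prefix code exists.

1; yes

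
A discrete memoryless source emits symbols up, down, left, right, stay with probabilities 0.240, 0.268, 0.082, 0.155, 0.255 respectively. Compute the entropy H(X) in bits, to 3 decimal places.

H = −Σ pᵢ log₂ pᵢ.
−0.240·log₂(0.240) = 0.4941
−0.268·log₂(0.268) = 0.5091
−0.082·log₂(0.082) = 0.2959
−0.155·log₂(0.155) = 0.4169
−0.255·log₂(0.255) = 0.5027
Sum ≈ 2.2187 → 2.219 bits.

2.219 bits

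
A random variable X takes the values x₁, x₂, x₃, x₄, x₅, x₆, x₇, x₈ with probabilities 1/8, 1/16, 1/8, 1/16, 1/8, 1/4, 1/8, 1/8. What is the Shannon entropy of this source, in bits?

2.875 bits

Each probability is a power of 1/2, so log₂(1/p) is an integer.
H = Σ p·log₂(1/p) = 1/8·3 + 1/16·4 + 1/8·3 + 1/16·4 + 1/8·3 + 1/4·2 + 1/8·3 + 1/8·3 = 2.875 bits.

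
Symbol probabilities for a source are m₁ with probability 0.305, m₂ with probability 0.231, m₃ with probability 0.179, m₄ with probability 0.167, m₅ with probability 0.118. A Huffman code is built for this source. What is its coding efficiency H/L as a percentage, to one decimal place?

98.5%

Entropy H = −Σ p log₂ p ≈ 2.2501 bits.
Huffman merges: 59/500+167/1000→57/200; 179/1000+231/1000→41/100; 57/200+61/200→59/100; 41/100+59/100→1. L = 457/200 ≈ 2.2850.
Efficiency = H/L = 2.2501/2.2850 = 98.5%.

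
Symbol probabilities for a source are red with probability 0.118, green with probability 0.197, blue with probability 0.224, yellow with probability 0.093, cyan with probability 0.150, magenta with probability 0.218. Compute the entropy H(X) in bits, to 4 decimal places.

H = −Σ pᵢ log₂ pᵢ.
−0.118·log₂(0.118) = 0.3638
−0.197·log₂(0.197) = 0.4617
−0.224·log₂(0.224) = 0.4835
−0.093·log₂(0.093) = 0.3187
−0.150·log₂(0.150) = 0.4105
−0.218·log₂(0.218) = 0.4791
Sum ≈ 2.5173 → 2.5173 bits.

2.5173 bits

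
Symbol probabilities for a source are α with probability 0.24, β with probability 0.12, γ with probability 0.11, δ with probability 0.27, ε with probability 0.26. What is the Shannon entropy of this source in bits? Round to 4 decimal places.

2.2268 bits

H = −Σ pᵢ log₂ pᵢ.
−0.24·log₂(0.24) = 0.4941
−0.12·log₂(0.12) = 0.3671
−0.11·log₂(0.11) = 0.3503
−0.27·log₂(0.27) = 0.5100
−0.26·log₂(0.26) = 0.5053
Sum ≈ 2.2268 → 2.2268 bits.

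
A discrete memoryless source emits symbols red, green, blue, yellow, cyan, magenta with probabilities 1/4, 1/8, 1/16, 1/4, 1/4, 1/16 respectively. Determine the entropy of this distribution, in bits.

2.375 bits

Each probability is a power of 1/2, so log₂(1/p) is an integer.
H = Σ p·log₂(1/p) = 1/4·2 + 1/8·3 + 1/16·4 + 1/4·2 + 1/4·2 + 1/16·4 = 2.375 bits.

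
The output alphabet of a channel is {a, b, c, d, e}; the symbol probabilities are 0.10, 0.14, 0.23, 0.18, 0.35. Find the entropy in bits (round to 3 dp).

H = −Σ pᵢ log₂ pᵢ.
−0.10·log₂(0.10) = 0.3322
−0.14·log₂(0.14) = 0.3971
−0.23·log₂(0.23) = 0.4877
−0.18·log₂(0.18) = 0.4453
−0.35·log₂(0.35) = 0.5301
Sum ≈ 2.1924 → 2.192 bits.

2.192 bits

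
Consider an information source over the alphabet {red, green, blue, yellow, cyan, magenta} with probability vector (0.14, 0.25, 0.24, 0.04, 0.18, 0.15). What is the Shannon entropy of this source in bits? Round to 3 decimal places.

H = −Σ pᵢ log₂ pᵢ.
−0.14·log₂(0.14) = 0.3971
−0.25·log₂(0.25) = 0.5000
−0.24·log₂(0.24) = 0.4941
−0.04·log₂(0.04) = 0.1858
−0.18·log₂(0.18) = 0.4453
−0.15·log₂(0.15) = 0.4105
Sum ≈ 2.4329 → 2.433 bits.

2.433 bits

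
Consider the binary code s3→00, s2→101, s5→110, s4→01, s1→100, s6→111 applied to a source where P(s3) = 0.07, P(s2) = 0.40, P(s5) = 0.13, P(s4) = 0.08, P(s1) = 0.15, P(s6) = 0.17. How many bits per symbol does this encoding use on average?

L̄ = Σ pᵢ·ℓᵢ = 0.07·2 + 0.40·3 + 0.13·3 + 0.08·2 + 0.15·3 + 0.17·3 = 2.85 bits/symbol.

2.85 bits/symbol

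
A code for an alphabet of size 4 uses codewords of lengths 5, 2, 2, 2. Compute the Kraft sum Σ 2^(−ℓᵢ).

With common denominator 2^5 = 32: Σ 2^(−ℓᵢ) = 1/32 + 8/32 + 8/32 + 8/32 = 25/32 = 0.78125.

0.78125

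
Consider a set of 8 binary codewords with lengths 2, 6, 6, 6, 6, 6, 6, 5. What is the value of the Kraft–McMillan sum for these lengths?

With common denominator 2^6 = 64: Σ 2^(−ℓᵢ) = 16/64 + 1/64 + 1/64 + 1/64 + 1/64 + 1/64 + 1/64 + 2/64 = 24/64 = 0.375.

0.375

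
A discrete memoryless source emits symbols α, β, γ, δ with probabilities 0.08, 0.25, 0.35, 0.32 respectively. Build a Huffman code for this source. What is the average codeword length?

1.98 bits/symbol

Repeatedly combine the two least-probable nodes; the expected code length is the sum of the merged weights.
merge 2/25 + 1/4 → 33/100
merge 8/25 + 33/100 → 13/20
merge 7/20 + 13/20 → 1
L = 33/100 + 13/20 + 1 = 99/50 = 1.98 bits/symbol.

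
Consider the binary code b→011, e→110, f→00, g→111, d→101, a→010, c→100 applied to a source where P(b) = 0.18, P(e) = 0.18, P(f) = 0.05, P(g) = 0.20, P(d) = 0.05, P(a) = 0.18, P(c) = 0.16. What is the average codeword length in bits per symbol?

L̄ = Σ pᵢ·ℓᵢ = 0.18·3 + 0.18·3 + 0.05·2 + 0.20·3 + 0.05·3 + 0.18·3 + 0.16·3 = 2.95 bits/symbol.

2.95 bits/symbol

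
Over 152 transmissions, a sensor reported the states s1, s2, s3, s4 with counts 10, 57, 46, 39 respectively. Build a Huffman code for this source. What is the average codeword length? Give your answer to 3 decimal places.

1.947 bits/symbol

Probabilities are the counts divided by 152.
Repeatedly combine the two least-probable nodes; the expected code length is the sum of the merged weights.
merge 5/76 + 39/152 → 49/152
merge 23/76 + 49/152 → 5/8
merge 3/8 + 5/8 → 1
L = 49/152 + 5/8 + 1 = 37/19 ≈ 1.947 bits/symbol.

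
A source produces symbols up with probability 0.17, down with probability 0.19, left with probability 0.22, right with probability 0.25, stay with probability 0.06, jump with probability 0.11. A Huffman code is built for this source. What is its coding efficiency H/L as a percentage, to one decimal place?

98.2%

Entropy H = −Σ p log₂ p ≈ 2.4642 bits.
Huffman merges: 3/50+11/100→17/100; 17/100+17/100→17/50; 19/100+11/50→41/100; 1/4+17/50→59/100; 41/100+59/100→1. L = 251/100 ≈ 2.5100.
Efficiency = H/L = 2.4642/2.5100 = 98.2%.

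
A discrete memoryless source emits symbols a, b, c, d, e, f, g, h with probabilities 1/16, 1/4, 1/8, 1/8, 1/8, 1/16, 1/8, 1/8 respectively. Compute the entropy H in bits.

Each probability is a power of 1/2, so log₂(1/p) is an integer.
H = Σ p·log₂(1/p) = 1/16·4 + 1/4·2 + 1/8·3 + 1/8·3 + 1/8·3 + 1/16·4 + 1/8·3 + 1/8·3 = 2.875 bits.

2.875 bits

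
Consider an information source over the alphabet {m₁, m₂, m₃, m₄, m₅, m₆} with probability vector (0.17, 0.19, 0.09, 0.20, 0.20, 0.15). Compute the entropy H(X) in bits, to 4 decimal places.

2.5418 bits

H = −Σ pᵢ log₂ pᵢ.
−0.17·log₂(0.17) = 0.4346
−0.19·log₂(0.19) = 0.4552
−0.09·log₂(0.09) = 0.3127
−0.20·log₂(0.20) = 0.4644
−0.20·log₂(0.20) = 0.4644
−0.15·log₂(0.15) = 0.4105
Sum ≈ 2.5418 → 2.5418 bits.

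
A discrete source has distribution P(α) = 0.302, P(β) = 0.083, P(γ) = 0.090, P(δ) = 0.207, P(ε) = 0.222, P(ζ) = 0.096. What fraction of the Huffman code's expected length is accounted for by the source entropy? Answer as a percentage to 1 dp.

98.7%

Entropy H = −Σ p log₂ p ≈ 2.4093 bits.
Huffman merges: 83/1000+9/100→173/1000; 12/125+173/1000→269/1000; 207/1000+111/500→429/1000; 269/1000+151/500→571/1000; 429/1000+571/1000→1. L = 1221/500 ≈ 2.4420.
Efficiency = H/L = 2.4093/2.4420 = 98.7%.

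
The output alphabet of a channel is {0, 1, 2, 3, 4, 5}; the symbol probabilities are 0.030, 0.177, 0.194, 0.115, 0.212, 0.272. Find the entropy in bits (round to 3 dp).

H = −Σ pᵢ log₂ pᵢ.
−0.030·log₂(0.030) = 0.1518
−0.177·log₂(0.177) = 0.4422
−0.194·log₂(0.194) = 0.4590
−0.115·log₂(0.115) = 0.3588
−0.212·log₂(0.212) = 0.4744
−0.272·log₂(0.272) = 0.5109
Sum ≈ 2.3971 → 2.397 bits.

2.397 bits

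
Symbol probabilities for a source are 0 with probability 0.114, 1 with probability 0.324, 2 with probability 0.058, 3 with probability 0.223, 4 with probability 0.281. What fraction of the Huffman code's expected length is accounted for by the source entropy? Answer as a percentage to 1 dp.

Entropy H = −Σ p log₂ p ≈ 2.1196 bits.
Huffman merges: 29/500+57/500→43/250; 43/250+223/1000→79/200; 281/1000+81/250→121/200; 79/200+121/200→1. L = 543/250 ≈ 2.1720.
Efficiency = H/L = 2.1196/2.1720 = 97.6%.

97.6%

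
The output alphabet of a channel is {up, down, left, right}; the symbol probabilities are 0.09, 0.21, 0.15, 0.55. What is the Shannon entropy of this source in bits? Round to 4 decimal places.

H = −Σ pᵢ log₂ pᵢ.
−0.09·log₂(0.09) = 0.3127
−0.21·log₂(0.21) = 0.4728
−0.15·log₂(0.15) = 0.4105
−0.55·log₂(0.55) = 0.4744
Sum ≈ 1.6704 → 1.6704 bits.

1.6704 bits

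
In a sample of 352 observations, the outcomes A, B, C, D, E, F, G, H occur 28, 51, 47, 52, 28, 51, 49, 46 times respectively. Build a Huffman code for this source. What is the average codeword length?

3 bits/symbol

Probabilities are the counts divided by 352.
Repeatedly combine the two least-probable nodes; the expected code length is the sum of the merged weights.
merge 7/88 + 7/88 → 7/44
merge 23/176 + 47/352 → 93/352
merge 49/352 + 51/352 → 25/88
merge 51/352 + 13/88 → 103/352
merge 7/44 + 93/352 → 149/352
merge 25/88 + 103/352 → 203/352
merge 149/352 + 203/352 → 1
L = 7/44 + 93/352 + 25/88 + 103/352 + 149/352 + 203/352 + 1 = 3 bits/symbol.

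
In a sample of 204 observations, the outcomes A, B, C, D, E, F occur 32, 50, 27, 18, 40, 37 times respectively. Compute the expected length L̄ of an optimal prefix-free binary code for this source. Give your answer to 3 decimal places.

2.559 bits/symbol

Probabilities are the counts divided by 204.
Repeatedly combine the two least-probable nodes; the expected code length is the sum of the merged weights.
merge 3/34 + 9/68 → 15/68
merge 8/51 + 37/204 → 23/68
merge 10/51 + 15/68 → 5/12
merge 25/102 + 23/68 → 7/12
merge 5/12 + 7/12 → 1
L = 15/68 + 23/68 + 5/12 + 7/12 + 1 = 87/34 ≈ 2.559 bits/symbol.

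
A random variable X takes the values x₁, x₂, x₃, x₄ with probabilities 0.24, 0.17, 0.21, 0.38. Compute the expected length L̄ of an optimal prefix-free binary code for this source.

Repeatedly combine the two least-probable nodes; the expected code length is the sum of the merged weights.
merge 17/100 + 21/100 → 19/50
merge 6/25 + 19/50 → 31/50
merge 19/50 + 31/50 → 1
L = 19/50 + 31/50 + 1 = 2 bits/symbol.

2 bits/symbol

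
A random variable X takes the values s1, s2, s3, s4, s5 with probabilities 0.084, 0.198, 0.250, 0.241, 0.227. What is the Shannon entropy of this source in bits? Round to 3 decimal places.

2.243 bits

H = −Σ pᵢ log₂ pᵢ.
−0.084·log₂(0.084) = 0.3002
−0.198·log₂(0.198) = 0.4626
−0.250·log₂(0.250) = 0.5000
−0.241·log₂(0.241) = 0.4947
−0.227·log₂(0.227) = 0.4856
Sum ≈ 2.2431 → 2.243 bits.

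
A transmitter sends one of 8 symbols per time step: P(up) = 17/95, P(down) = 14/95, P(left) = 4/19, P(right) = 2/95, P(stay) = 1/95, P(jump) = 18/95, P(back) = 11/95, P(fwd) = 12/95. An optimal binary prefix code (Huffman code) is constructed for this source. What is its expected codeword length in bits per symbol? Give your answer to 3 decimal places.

Repeatedly combine the two least-probable nodes; the expected code length is the sum of the merged weights.
merge 1/95 + 2/95 → 3/95
merge 3/95 + 11/95 → 14/95
merge 12/95 + 14/95 → 26/95
merge 14/95 + 17/95 → 31/95
merge 18/95 + 4/19 → 2/5
merge 26/95 + 31/95 → 3/5
merge 2/5 + 3/5 → 1
L = 3/95 + 14/95 + 26/95 + 31/95 + 2/5 + 3/5 + 1 = 264/95 ≈ 2.779 bits/symbol.

2.779 bits/symbol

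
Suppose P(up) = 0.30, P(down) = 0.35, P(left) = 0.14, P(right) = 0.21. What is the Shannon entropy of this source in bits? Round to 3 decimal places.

1.921 bits

H = −Σ pᵢ log₂ pᵢ.
−0.30·log₂(0.30) = 0.5211
−0.35·log₂(0.35) = 0.5301
−0.14·log₂(0.14) = 0.3971
−0.21·log₂(0.21) = 0.4728
Sum ≈ 1.9211 → 1.921 bits.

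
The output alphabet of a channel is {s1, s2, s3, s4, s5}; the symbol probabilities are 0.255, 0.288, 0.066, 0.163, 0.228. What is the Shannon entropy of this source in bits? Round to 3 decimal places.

H = −Σ pᵢ log₂ pᵢ.
−0.255·log₂(0.255) = 0.5027
−0.288·log₂(0.288) = 0.5172
−0.066·log₂(0.066) = 0.2588
−0.163·log₂(0.163) = 0.4266
−0.228·log₂(0.228) = 0.4863
Sum ≈ 2.1916 → 2.192 bits.

2.192 bits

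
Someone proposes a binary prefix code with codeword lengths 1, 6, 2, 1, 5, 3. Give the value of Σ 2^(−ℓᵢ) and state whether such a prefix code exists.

With common denominator 2^6 = 64: Σ 2^(−ℓᵢ) = 32/64 + 1/64 + 16/64 + 32/64 + 2/64 + 8/64 = 91/64 = 1.421875.
Kraft's inequality requires Σ ≤ 1; here Σ = 1.421875 > 1, so no such prefix code exists.

1.421875; no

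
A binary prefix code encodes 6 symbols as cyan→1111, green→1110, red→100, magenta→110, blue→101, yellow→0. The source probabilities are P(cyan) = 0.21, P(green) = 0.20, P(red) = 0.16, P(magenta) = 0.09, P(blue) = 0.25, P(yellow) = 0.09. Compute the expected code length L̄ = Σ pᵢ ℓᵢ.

3.23 bits/symbol

L̄ = Σ pᵢ·ℓᵢ = 0.21·4 + 0.20·4 + 0.16·3 + 0.09·3 + 0.25·3 + 0.09·1 = 3.23 bits/symbol.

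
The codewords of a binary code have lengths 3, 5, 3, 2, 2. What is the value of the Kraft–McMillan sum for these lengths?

0.78125

With common denominator 2^5 = 32: Σ 2^(−ℓᵢ) = 4/32 + 1/32 + 4/32 + 8/32 + 8/32 = 25/32 = 0.78125.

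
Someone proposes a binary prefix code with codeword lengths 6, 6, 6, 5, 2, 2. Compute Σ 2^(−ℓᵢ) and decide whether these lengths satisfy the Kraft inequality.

0.578125; yes

With common denominator 2^6 = 64: Σ 2^(−ℓᵢ) = 1/64 + 1/64 + 1/64 + 2/64 + 16/64 + 16/64 = 37/64 = 0.578125.
Kraft's inequality requires Σ ≤ 1; here Σ = 0.578125 ≤ 1, so such a prefix code exists.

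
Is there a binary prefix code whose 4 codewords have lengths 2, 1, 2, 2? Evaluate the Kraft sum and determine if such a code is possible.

1.25; no

With common denominator 2^2 = 4: Σ 2^(−ℓᵢ) = 1/4 + 2/4 + 1/4 + 1/4 = 5/4 = 1.25.
Kraft's inequality requires Σ ≤ 1; here Σ = 1.25 > 1, so no such prefix code exists.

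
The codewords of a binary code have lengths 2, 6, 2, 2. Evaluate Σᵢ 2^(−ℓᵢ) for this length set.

0.765625

With common denominator 2^6 = 64: Σ 2^(−ℓᵢ) = 16/64 + 1/64 + 16/64 + 16/64 = 49/64 = 0.765625.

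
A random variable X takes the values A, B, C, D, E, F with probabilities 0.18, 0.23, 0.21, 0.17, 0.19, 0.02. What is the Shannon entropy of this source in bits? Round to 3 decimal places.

2.408 bits

H = −Σ pᵢ log₂ pᵢ.
−0.18·log₂(0.18) = 0.4453
−0.23·log₂(0.23) = 0.4877
−0.21·log₂(0.21) = 0.4728
−0.17·log₂(0.17) = 0.4346
−0.19·log₂(0.19) = 0.4552
−0.02·log₂(0.02) = 0.1129
Sum ≈ 2.4085 → 2.408 bits.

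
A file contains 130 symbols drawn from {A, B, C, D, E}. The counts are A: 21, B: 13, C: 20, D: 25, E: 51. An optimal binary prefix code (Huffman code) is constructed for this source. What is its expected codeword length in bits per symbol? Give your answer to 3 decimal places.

Probabilities are the counts divided by 130.
Repeatedly combine the two least-probable nodes; the expected code length is the sum of the merged weights.
merge 1/10 + 2/13 → 33/130
merge 21/130 + 5/26 → 23/65
merge 33/130 + 23/65 → 79/130
merge 51/130 + 79/130 → 1
L = 33/130 + 23/65 + 79/130 + 1 = 144/65 ≈ 2.215 bits/symbol.

2.215 bits/symbol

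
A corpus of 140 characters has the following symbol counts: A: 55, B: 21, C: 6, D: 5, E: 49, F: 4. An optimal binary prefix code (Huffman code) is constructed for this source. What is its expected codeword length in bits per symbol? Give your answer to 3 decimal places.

Probabilities are the counts divided by 140.
Repeatedly combine the two least-probable nodes; the expected code length is the sum of the merged weights.
merge 1/35 + 1/28 → 9/140
merge 3/70 + 9/140 → 3/28
merge 3/28 + 3/20 → 9/35
merge 9/35 + 7/20 → 17/28
merge 11/28 + 17/28 → 1
L = 9/140 + 3/28 + 9/35 + 17/28 + 1 = 57/28 ≈ 2.036 bits/symbol.

2.036 bits/symbol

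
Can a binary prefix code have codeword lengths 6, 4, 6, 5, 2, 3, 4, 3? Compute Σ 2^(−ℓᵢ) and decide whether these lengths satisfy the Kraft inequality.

With common denominator 2^6 = 64: Σ 2^(−ℓᵢ) = 1/64 + 4/64 + 1/64 + 2/64 + 16/64 + 8/64 + 4/64 + 8/64 = 44/64 = 0.6875.
Kraft's inequality requires Σ ≤ 1; here Σ = 0.6875 ≤ 1, so such a prefix code exists.

0.6875; yes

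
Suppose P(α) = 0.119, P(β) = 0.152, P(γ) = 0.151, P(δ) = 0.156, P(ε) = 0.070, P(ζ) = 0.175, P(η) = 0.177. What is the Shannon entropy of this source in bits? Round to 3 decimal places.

H = −Σ pᵢ log₂ pᵢ.
−0.119·log₂(0.119) = 0.3654
−0.152·log₂(0.152) = 0.4131
−0.151·log₂(0.151) = 0.4118
−0.156·log₂(0.156) = 0.4181
−0.070·log₂(0.070) = 0.2686
−0.175·log₂(0.175) = 0.4401
−0.177·log₂(0.177) = 0.4422
Sum ≈ 2.7593 → 2.759 bits.

2.759 bits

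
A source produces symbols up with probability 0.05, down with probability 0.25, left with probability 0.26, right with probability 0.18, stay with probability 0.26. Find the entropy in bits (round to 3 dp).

2.172 bits

H = −Σ pᵢ log₂ pᵢ.
−0.05·log₂(0.05) = 0.2161
−0.25·log₂(0.25) = 0.5000
−0.26·log₂(0.26) = 0.5053
−0.18·log₂(0.18) = 0.4453
−0.26·log₂(0.26) = 0.5053
Sum ≈ 2.1720 → 2.172 bits.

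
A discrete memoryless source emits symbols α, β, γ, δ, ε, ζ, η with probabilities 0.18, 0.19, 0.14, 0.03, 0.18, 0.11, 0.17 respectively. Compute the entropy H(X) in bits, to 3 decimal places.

2.680 bits

H = −Σ pᵢ log₂ pᵢ.
−0.18·log₂(0.18) = 0.4453
−0.19·log₂(0.19) = 0.4552
−0.14·log₂(0.14) = 0.3971
−0.03·log₂(0.03) = 0.1518
−0.18·log₂(0.18) = 0.4453
−0.11·log₂(0.11) = 0.3503
−0.17·log₂(0.17) = 0.4346
Sum ≈ 2.6796 → 2.680 bits.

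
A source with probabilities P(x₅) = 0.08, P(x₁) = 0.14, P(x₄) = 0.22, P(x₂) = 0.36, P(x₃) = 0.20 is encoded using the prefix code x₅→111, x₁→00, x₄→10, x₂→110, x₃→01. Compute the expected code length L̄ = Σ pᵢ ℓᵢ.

L̄ = Σ pᵢ·ℓᵢ = 0.08·3 + 0.14·2 + 0.22·2 + 0.36·3 + 0.20·2 = 2.44 bits/symbol.

2.44 bits/symbol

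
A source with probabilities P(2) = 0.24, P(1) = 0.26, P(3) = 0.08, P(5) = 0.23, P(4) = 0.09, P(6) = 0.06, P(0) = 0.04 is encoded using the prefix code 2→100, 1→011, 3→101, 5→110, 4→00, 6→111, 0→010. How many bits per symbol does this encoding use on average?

2.91 bits/symbol

L̄ = Σ pᵢ·ℓᵢ = 0.24·3 + 0.26·3 + 0.08·3 + 0.23·3 + 0.09·2 + 0.06·3 + 0.04·3 = 2.91 bits/symbol.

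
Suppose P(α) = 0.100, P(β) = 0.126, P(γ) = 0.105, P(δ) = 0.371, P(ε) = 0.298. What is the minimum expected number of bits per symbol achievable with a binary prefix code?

2.165 bits/symbol

Repeatedly combine the two least-probable nodes; the expected code length is the sum of the merged weights.
merge 1/10 + 21/200 → 41/200
merge 63/500 + 41/200 → 331/1000
merge 149/500 + 331/1000 → 629/1000
merge 371/1000 + 629/1000 → 1
L = 41/200 + 331/1000 + 629/1000 + 1 = 433/200 = 2.165 bits/symbol.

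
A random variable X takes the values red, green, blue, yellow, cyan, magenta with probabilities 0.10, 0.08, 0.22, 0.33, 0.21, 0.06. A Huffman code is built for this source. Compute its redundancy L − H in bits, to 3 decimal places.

0.032 bits

Entropy H = −Σ p log₂ p ≈ 2.3485 bits.
Huffman merges: 3/50+2/25→7/50; 1/10+7/50→6/25; 21/100+11/50→43/100; 6/25+33/100→57/100; 43/100+57/100→1. L = 119/50 ≈ 2.3800.
L − H = 2.3800 − 2.3485 = 0.032 bits.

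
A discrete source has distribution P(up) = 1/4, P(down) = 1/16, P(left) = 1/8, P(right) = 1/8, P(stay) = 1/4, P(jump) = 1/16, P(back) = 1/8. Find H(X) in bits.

Each probability is a power of 1/2, so log₂(1/p) is an integer.
H = Σ p·log₂(1/p) = 1/4·2 + 1/16·4 + 1/8·3 + 1/8·3 + 1/4·2 + 1/16·4 + 1/8·3 = 2.625 bits.

2.625 bits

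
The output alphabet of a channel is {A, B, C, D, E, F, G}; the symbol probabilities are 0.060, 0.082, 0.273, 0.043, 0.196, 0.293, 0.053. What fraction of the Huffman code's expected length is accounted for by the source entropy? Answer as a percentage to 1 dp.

Entropy H = −Σ p log₂ p ≈ 2.4503 bits.
Huffman merges: 43/1000+53/1000→12/125; 3/50+41/500→71/500; 12/125+71/500→119/500; 49/250+119/500→217/500; 273/1000+293/1000→283/500; 217/500+283/500→1. L = 619/250 ≈ 2.4760.
Efficiency = H/L = 2.4503/2.4760 = 99.0%.

99.0%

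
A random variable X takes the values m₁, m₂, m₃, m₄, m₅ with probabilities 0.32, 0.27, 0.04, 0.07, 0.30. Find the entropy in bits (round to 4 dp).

2.0115 bits

H = −Σ pᵢ log₂ pᵢ.
−0.32·log₂(0.32) = 0.5260
−0.27·log₂(0.27) = 0.5100
−0.04·log₂(0.04) = 0.1858
−0.07·log₂(0.07) = 0.2686
−0.30·log₂(0.30) = 0.5211
Sum ≈ 2.0115 → 2.0115 bits.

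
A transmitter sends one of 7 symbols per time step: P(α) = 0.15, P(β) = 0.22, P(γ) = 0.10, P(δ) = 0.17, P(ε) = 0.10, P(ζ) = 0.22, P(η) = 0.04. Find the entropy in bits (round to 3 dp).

H = −Σ pᵢ log₂ pᵢ.
−0.15·log₂(0.15) = 0.4105
−0.22·log₂(0.22) = 0.4806
−0.10·log₂(0.10) = 0.3322
−0.17·log₂(0.17) = 0.4346
−0.10·log₂(0.10) = 0.3322
−0.22·log₂(0.22) = 0.4806
−0.04·log₂(0.04) = 0.1858
Sum ≈ 2.6564 → 2.656 bits.

2.656 bits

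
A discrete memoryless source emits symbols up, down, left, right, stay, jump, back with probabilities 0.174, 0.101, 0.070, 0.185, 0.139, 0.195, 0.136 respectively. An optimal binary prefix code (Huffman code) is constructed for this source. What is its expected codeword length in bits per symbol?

Repeatedly combine the two least-probable nodes; the expected code length is the sum of the merged weights.
merge 7/100 + 101/1000 → 171/1000
merge 17/125 + 139/1000 → 11/40
merge 171/1000 + 87/500 → 69/200
merge 37/200 + 39/200 → 19/50
merge 11/40 + 69/200 → 31/50
merge 19/50 + 31/50 → 1
L = 171/1000 + 11/40 + 69/200 + 19/50 + 31/50 + 1 = 2791/1000 = 2.791 bits/symbol.

2.791 bits/symbol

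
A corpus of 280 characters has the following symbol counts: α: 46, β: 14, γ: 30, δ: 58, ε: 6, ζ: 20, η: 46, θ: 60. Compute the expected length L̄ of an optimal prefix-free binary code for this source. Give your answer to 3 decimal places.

2.793 bits/symbol

Probabilities are the counts divided by 280.
Repeatedly combine the two least-probable nodes; the expected code length is the sum of the merged weights.
merge 3/140 + 1/20 → 1/14
merge 1/14 + 1/14 → 1/7
merge 3/28 + 1/7 → 1/4
merge 23/140 + 23/140 → 23/70
merge 29/140 + 3/14 → 59/140
merge 1/4 + 23/70 → 81/140
merge 59/140 + 81/140 → 1
L = 1/14 + 1/7 + 1/4 + 23/70 + 59/140 + 81/140 + 1 = 391/140 ≈ 2.793 bits/symbol.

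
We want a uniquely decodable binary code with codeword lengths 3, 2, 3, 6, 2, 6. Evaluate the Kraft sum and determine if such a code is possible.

With common denominator 2^6 = 64: Σ 2^(−ℓᵢ) = 8/64 + 16/64 + 8/64 + 1/64 + 16/64 + 1/64 = 50/64 = 0.78125.
Kraft's inequality requires Σ ≤ 1; here Σ = 0.78125 ≤ 1, so such a prefix code exists.

0.78125; yes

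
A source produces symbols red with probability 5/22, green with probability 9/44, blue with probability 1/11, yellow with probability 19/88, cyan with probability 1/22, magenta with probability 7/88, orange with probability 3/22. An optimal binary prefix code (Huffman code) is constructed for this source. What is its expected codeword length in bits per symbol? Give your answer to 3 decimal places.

Repeatedly combine the two least-probable nodes; the expected code length is the sum of the merged weights.
merge 1/22 + 7/88 → 1/8
merge 1/11 + 1/8 → 19/88
merge 3/22 + 9/44 → 15/44
merge 19/88 + 19/88 → 19/44
merge 5/22 + 15/44 → 25/44
merge 19/44 + 25/44 → 1
L = 1/8 + 19/88 + 15/44 + 19/44 + 25/44 + 1 = 59/22 ≈ 2.682 bits/symbol.

2.682 bits/symbol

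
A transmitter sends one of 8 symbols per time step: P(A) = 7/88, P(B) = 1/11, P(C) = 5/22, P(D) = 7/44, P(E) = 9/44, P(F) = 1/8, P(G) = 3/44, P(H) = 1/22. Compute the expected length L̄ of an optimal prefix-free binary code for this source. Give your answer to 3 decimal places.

Repeatedly combine the two least-probable nodes; the expected code length is the sum of the merged weights.
merge 1/22 + 3/44 → 5/44
merge 7/88 + 1/11 → 15/88
merge 5/44 + 1/8 → 21/88
merge 7/44 + 15/88 → 29/88
merge 9/44 + 5/22 → 19/44
merge 21/88 + 29/88 → 25/44
merge 19/44 + 25/44 → 1
L = 5/44 + 15/88 + 21/88 + 29/88 + 19/44 + 25/44 + 1 = 251/88 ≈ 2.852 bits/symbol.

2.852 bits/symbol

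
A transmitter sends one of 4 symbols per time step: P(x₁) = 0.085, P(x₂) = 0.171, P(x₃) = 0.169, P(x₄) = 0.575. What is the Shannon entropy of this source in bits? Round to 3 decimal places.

1.631 bits

H = −Σ pᵢ log₂ pᵢ.
−0.085·log₂(0.085) = 0.3023
−0.171·log₂(0.171) = 0.4357
−0.169·log₂(0.169) = 0.4335
−0.575·log₂(0.575) = 0.4591
Sum ≈ 1.6305 → 1.631 bits.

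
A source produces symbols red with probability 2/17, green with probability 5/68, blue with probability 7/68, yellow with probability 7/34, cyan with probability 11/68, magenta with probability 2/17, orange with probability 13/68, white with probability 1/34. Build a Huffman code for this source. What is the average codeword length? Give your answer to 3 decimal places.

2.897 bits/symbol

Repeatedly combine the two least-probable nodes; the expected code length is the sum of the merged weights.
merge 1/34 + 5/68 → 7/68
merge 7/68 + 7/68 → 7/34
merge 2/17 + 2/17 → 4/17
merge 11/68 + 13/68 → 6/17
merge 7/34 + 7/34 → 7/17
merge 4/17 + 6/17 → 10/17
merge 7/17 + 10/17 → 1
L = 7/68 + 7/34 + 4/17 + 6/17 + 7/17 + 10/17 + 1 = 197/68 ≈ 2.897 bits/symbol.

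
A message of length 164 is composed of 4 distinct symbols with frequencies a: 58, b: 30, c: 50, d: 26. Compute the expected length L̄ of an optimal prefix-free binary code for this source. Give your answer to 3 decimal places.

Probabilities are the counts divided by 164.
Repeatedly combine the two least-probable nodes; the expected code length is the sum of the merged weights.
merge 13/82 + 15/82 → 14/41
merge 25/82 + 14/41 → 53/82
merge 29/82 + 53/82 → 1
L = 14/41 + 53/82 + 1 = 163/82 ≈ 1.988 bits/symbol.

1.988 bits/symbol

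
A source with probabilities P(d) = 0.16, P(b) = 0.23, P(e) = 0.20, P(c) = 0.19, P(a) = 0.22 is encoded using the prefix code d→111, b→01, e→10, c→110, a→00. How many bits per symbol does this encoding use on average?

2.35 bits/symbol

L̄ = Σ pᵢ·ℓᵢ = 0.16·3 + 0.23·2 + 0.20·2 + 0.19·3 + 0.22·2 = 2.35 bits/symbol.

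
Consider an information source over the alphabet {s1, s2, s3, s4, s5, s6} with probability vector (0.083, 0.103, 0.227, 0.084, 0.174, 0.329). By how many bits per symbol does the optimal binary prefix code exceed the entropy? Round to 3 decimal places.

0.049 bits

Entropy H = −Σ p log₂ p ≈ 2.3882 bits.
Huffman merges: 83/1000+21/250→167/1000; 103/1000+167/1000→27/100; 87/500+227/1000→401/1000; 27/100+329/1000→599/1000; 401/1000+599/1000→1. L = 2437/1000 ≈ 2.4370.
L − H = 2.4370 − 2.3882 = 0.049 bits.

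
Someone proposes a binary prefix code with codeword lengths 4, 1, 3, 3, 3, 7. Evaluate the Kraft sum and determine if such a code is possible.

0.9453125; yes

With common denominator 2^7 = 128: Σ 2^(−ℓᵢ) = 8/128 + 64/128 + 16/128 + 16/128 + 16/128 + 1/128 = 121/128 = 0.9453125.
Kraft's inequality requires Σ ≤ 1; here Σ = 0.9453125 ≤ 1, so such a prefix code exists.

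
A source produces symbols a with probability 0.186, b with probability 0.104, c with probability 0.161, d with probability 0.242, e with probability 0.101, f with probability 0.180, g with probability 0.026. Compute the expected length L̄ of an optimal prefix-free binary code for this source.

Repeatedly combine the two least-probable nodes; the expected code length is the sum of the merged weights.
merge 13/500 + 101/1000 → 127/1000
merge 13/125 + 127/1000 → 231/1000
merge 161/1000 + 9/50 → 341/1000
merge 93/500 + 231/1000 → 417/1000
merge 121/500 + 341/1000 → 583/1000
merge 417/1000 + 583/1000 → 1
L = 127/1000 + 231/1000 + 341/1000 + 417/1000 + 583/1000 + 1 = 2699/1000 = 2.699 bits/symbol.

2.699 bits/symbol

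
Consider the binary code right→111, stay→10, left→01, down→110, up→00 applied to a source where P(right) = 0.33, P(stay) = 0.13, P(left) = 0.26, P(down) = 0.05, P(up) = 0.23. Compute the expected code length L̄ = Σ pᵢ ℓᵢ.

2.38 bits/symbol

L̄ = Σ pᵢ·ℓᵢ = 0.33·3 + 0.13·2 + 0.26·2 + 0.05·3 + 0.23·2 = 2.38 bits/symbol.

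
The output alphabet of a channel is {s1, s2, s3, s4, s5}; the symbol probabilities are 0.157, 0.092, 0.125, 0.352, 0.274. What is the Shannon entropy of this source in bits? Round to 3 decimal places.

2.153 bits

H = −Σ pᵢ log₂ pᵢ.
−0.157·log₂(0.157) = 0.4194
−0.092·log₂(0.092) = 0.3167
−0.125·log₂(0.125) = 0.3750
−0.352·log₂(0.352) = 0.5302
−0.274·log₂(0.274) = 0.5118
Sum ≈ 2.1531 → 2.153 bits.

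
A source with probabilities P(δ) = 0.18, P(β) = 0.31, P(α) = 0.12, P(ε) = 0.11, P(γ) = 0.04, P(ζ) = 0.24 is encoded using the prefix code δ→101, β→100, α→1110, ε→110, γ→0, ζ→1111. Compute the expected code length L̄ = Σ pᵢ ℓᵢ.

L̄ = Σ pᵢ·ℓᵢ = 0.18·3 + 0.31·3 + 0.12·4 + 0.11·3 + 0.04·1 + 0.24·4 = 3.28 bits/symbol.

3.28 bits/symbol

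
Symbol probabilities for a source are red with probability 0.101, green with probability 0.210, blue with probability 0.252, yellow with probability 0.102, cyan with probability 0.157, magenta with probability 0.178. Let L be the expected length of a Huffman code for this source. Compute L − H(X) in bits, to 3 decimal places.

Entropy H = −Σ p log₂ p ≈ 2.5065 bits.
Huffman merges: 101/1000+51/500→203/1000; 157/1000+89/500→67/200; 203/1000+21/100→413/1000; 63/250+67/200→587/1000; 413/1000+587/1000→1. L = 1269/500 ≈ 2.5380.
L − H = 2.5380 − 2.5065 = 0.031 bits.

0.031 bits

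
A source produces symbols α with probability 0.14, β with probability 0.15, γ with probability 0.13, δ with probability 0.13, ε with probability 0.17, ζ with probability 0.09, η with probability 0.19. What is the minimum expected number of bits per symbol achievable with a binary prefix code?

Repeatedly combine the two least-probable nodes; the expected code length is the sum of the merged weights.
merge 9/100 + 13/100 → 11/50
merge 13/100 + 7/50 → 27/100
merge 3/20 + 17/100 → 8/25
merge 19/100 + 11/50 → 41/100
merge 27/100 + 8/25 → 59/100
merge 41/100 + 59/100 → 1
L = 11/50 + 27/100 + 8/25 + 41/100 + 59/100 + 1 = 281/100 = 2.81 bits/symbol.

2.81 bits/symbol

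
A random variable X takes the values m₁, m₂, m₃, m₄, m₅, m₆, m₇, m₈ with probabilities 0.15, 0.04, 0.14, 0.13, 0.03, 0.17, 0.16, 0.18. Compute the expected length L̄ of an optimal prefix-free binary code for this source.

Repeatedly combine the two least-probable nodes; the expected code length is the sum of the merged weights.
merge 3/100 + 1/25 → 7/100
merge 7/100 + 13/100 → 1/5
merge 7/50 + 3/20 → 29/100
merge 4/25 + 17/100 → 33/100
merge 9/50 + 1/5 → 19/50
merge 29/100 + 33/100 → 31/50
merge 19/50 + 31/50 → 1
L = 7/100 + 1/5 + 29/100 + 33/100 + 19/50 + 31/50 + 1 = 289/100 = 2.89 bits/symbol.

2.89 bits/symbol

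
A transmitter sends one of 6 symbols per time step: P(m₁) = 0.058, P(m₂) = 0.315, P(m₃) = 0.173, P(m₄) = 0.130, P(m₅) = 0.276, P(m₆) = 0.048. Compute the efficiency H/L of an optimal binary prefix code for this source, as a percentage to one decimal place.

Entropy H = −Σ p log₂ p ≈ 2.3066 bits.
Huffman merges: 6/125+29/500→53/500; 53/500+13/100→59/250; 173/1000+59/250→409/1000; 69/250+63/200→591/1000; 409/1000+591/1000→1. L = 1171/500 ≈ 2.3420.
Efficiency = H/L = 2.3066/2.3420 = 98.5%.

98.5%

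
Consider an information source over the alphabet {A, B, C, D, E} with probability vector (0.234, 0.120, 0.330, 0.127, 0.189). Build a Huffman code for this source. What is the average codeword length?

2.247 bits/symbol

Repeatedly combine the two least-probable nodes; the expected code length is the sum of the merged weights.
merge 3/25 + 127/1000 → 247/1000
merge 189/1000 + 117/500 → 423/1000
merge 247/1000 + 33/100 → 577/1000
merge 423/1000 + 577/1000 → 1
L = 247/1000 + 423/1000 + 577/1000 + 1 = 2247/1000 = 2.247 bits/symbol.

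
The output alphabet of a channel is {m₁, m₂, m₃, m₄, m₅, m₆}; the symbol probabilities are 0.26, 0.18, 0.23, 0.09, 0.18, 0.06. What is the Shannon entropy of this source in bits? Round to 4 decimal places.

2.4398 bits

H = −Σ pᵢ log₂ pᵢ.
−0.26·log₂(0.26) = 0.5053
−0.18·log₂(0.18) = 0.4453
−0.23·log₂(0.23) = 0.4877
−0.09·log₂(0.09) = 0.3127
−0.18·log₂(0.18) = 0.4453
−0.06·log₂(0.06) = 0.2435
Sum ≈ 2.4398 → 2.4398 bits.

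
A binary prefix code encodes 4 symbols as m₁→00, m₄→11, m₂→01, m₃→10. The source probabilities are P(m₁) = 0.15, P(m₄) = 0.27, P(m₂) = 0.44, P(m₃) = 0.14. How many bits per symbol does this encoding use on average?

L̄ = Σ pᵢ·ℓᵢ = 0.15·2 + 0.27·2 + 0.44·2 + 0.14·2 = 2 bits/symbol.

2 bits/symbol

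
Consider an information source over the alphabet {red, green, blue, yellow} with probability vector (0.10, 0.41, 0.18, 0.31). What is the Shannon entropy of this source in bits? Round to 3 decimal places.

H = −Σ pᵢ log₂ pᵢ.
−0.10·log₂(0.10) = 0.3322
−0.41·log₂(0.41) = 0.5274
−0.18·log₂(0.18) = 0.4453
−0.31·log₂(0.31) = 0.5238
Sum ≈ 1.8287 → 1.829 bits.

1.829 bits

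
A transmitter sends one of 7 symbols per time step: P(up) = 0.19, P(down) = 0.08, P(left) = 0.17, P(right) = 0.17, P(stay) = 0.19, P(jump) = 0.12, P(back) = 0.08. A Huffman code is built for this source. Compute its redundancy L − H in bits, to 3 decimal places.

Entropy H = −Σ p log₂ p ≈ 2.7297 bits.
Huffman merges: 2/25+2/25→4/25; 3/25+4/25→7/25; 17/100+17/100→17/50; 19/100+19/100→19/50; 7/25+17/50→31/50; 19/50+31/50→1. L = 139/50 ≈ 2.7800.
L − H = 2.7800 − 2.7297 = 0.050 bits.

0.050 bits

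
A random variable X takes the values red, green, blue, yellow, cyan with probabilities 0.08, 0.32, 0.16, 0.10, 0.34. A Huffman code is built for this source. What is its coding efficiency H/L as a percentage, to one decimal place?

96.4%

Entropy H = −Σ p log₂ p ≈ 2.1019 bits.
Huffman merges: 2/25+1/10→9/50; 4/25+9/50→17/50; 8/25+17/50→33/50; 17/50+33/50→1. L = 109/50 ≈ 2.1800.
Efficiency = H/L = 2.1019/2.1800 = 96.4%.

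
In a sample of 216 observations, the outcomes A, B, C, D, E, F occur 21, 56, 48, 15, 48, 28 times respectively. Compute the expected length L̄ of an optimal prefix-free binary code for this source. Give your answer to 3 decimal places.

2.463 bits/symbol

Probabilities are the counts divided by 216.
Repeatedly combine the two least-probable nodes; the expected code length is the sum of the merged weights.
merge 5/72 + 7/72 → 1/6
merge 7/54 + 1/6 → 8/27
merge 2/9 + 2/9 → 4/9
merge 7/27 + 8/27 → 5/9
merge 4/9 + 5/9 → 1
L = 1/6 + 8/27 + 4/9 + 5/9 + 1 = 133/54 ≈ 2.463 bits/symbol.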